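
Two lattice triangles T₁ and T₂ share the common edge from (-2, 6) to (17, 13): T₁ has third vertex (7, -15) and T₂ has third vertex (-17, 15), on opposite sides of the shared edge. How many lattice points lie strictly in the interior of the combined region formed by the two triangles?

365

The union is the simple quadrilateral with vertices (-2, 6), (7, -15), (17, 13), (-17, 15) in order.
By the shoelace formula, twice the signed area is |((-2)·(-15) − 7·6) + (7·13 − 17·(-15)) + (17·15 − (-17)·13) + ((-17)·6 − (-2)·15)| = 738, so the area is 369.
Along each edge there are gcd(|Δx|,|Δy|)+1 lattice points, so counting each shared vertex once the boundary has gcd(9,21) + gcd(10,28) + gcd(34,2) + gcd(15,9) = 3+2+2+3 = 10.
By Pick's theorem I = A − B/2 + 1 = 369 − 10/2 + 1 = 365.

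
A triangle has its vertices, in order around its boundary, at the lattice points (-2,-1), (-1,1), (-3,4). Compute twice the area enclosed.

7

Using the shoelace formula, 2A = |((-2)·1 − (-1)·(-1)) + ((-1)·4 − (-3)·1) + ((-3)·(-1) − (-2)·4)| = 7, so the area is 3.5.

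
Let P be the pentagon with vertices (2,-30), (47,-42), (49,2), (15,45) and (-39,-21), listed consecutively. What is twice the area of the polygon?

The shoelace formula gives twice the area as |(2·(-42) − 47·(-30)) + (47·2 − 49·(-42)) + (49·45 − 15·2) + (15·(-21) − (-39)·45) + ((-39)·(-30) − 2·(-21))| = 8305, so the area is 4152.5.

8305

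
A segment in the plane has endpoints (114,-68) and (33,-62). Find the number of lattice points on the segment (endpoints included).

4

The number of lattice points on a segment between lattice points is gcd(|Δx|,|Δy|) + 1 = gcd(81,6) + 1 = 3 + 1 = 4.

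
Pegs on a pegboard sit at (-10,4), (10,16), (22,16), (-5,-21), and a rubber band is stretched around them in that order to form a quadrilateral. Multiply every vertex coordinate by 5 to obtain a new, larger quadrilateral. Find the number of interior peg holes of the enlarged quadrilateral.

12496

By the shoelace formula, twice the signed area is |[(-10)·16 − 10·4] + [10·16 − 22·16] + [22·(-21) − (-5)·16] + [(-5)·4 − (-10)·(-21)]| = 1004, so the area is 502.
Summing gcd(|Δx|,|Δy|) over the edges gives the boundary count: gcd(20,12) + gcd(12,0) + gcd(27,37) + gcd(5,25) = 4+12+1+5 = 22.
Scaling by 5 multiplies the area by 5² = 25 (so the new area is 12550) and multiplies the boundary lattice-point count by 5, giving 110.
By Pick's theorem, the interior count of the dilated polygon is 12550 − 110/2 + 1 = 12496.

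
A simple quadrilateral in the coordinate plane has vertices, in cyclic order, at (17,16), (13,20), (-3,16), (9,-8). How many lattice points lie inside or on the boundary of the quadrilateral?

By the shoelace formula, twice the signed area is |[17·20 − 13·16] + [13·16 − (-3)·20] + [(-3)·(-8) − 9·16] + [9·16 − 17·(-8)]| = 560, so the area is 280.
The number of boundary lattice points is Σ gcd(|Δx|,|Δy|) = gcd(4,4) + gcd(16,4) + gcd(12,24) + gcd(8,24) = 4+4+12+8 = 28.
Pick's theorem gives I = A − B/2 + 1 = 280 − 28/2 + 1 = 267, so the closed region contains I + B = 267 + 28 = 295 lattice points.

295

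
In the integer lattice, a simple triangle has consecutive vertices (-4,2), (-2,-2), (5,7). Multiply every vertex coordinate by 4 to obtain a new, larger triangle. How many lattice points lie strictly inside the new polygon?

The shoelace formula gives twice the area as |[(-4)·(-2) − (-2)·2] + [(-2)·7 − 5·(-2)] + [5·2 − (-4)·7]| = 46, so the area is 23.
The number of boundary lattice points is Σ gcd(|Δx|,|Δy|) = gcd(2,4) + gcd(7,9) + gcd(9,5) = 2+1+1 = 4.
Scaling by 4 multiplies the area by 4² = 16 (so the new area is 368) and multiplies the boundary lattice-point count by 4, giving 16.
By Pick's theorem, the interior count of the dilated polygon is 368 − 16/2 + 1 = 361.

361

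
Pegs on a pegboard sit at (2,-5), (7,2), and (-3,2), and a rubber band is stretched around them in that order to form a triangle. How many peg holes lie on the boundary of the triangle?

12

Summing gcd(|Δx|,|Δy|) over the edges gives the boundary count: gcd(5,7) + gcd(10,0) + gcd(5,7) = 1+10+1 = 12.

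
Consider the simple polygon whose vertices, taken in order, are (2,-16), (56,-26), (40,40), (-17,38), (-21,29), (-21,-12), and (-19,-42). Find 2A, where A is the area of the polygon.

By the shoelace formula, twice the signed area is |[2·(-26) − 56·(-16)] + [56·40 − 40·(-26)] + [40·38 − (-17)·40] + [(-17)·29 − (-21)·38] + [(-21)·(-12) − (-21)·29] + [(-21)·(-42) − (-19)·(-12)] + [(-19)·(-16) − 2·(-42)]| = 8532, so the area is 4266.

8532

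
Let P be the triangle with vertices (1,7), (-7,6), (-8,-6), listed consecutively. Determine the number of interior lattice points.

47

The shoelace formula gives twice the area as |[1·6 − (-7)·7] + [(-7)·(-6) − (-8)·6] + [(-8)·7 − 1·(-6)]| = 95, so the area is 47.5.
The number of boundary lattice points is Σ gcd(|Δx|,|Δy|) = gcd(8,1) + gcd(1,12) + gcd(9,13) = 1+1+1 = 3.
Pick's theorem gives I = A − B/2 + 1 = 47.5 − 3/2 + 1 = 47.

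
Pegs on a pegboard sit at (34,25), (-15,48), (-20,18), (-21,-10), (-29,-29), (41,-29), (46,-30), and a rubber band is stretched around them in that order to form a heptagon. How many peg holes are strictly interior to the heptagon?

The shoelace formula gives twice the area as |(34·48 − (-15)·25) + ((-15)·18 − (-20)·48) + ((-20)·(-10) − (-21)·18) + ((-21)·(-29) − (-29)·(-10)) + ((-29)·(-29) − 41·(-29)) + (41·(-30) − 46·(-29)) + (46·25 − 34·(-30))| = 7898, so the area is 3949.
The number of boundary lattice points is Σ gcd(|Δx|,|Δy|) = gcd(49,23) + gcd(5,30) + gcd(1,28) + gcd(8,19) + gcd(70,0) + gcd(5,1) + gcd(12,55) = 1+5+1+1+70+1+1 = 80.
Pick's theorem gives I = A − B/2 + 1 = 3949 − 80/2 + 1 = 3910.

3910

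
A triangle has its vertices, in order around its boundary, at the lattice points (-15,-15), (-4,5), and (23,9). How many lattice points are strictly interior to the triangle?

The shoelace formula gives twice the area as |[(-15)·5 − (-4)·(-15)] + [(-4)·9 − 23·5] + [23·(-15) − (-15)·9]| = 496, so the area is 248.
The number of boundary lattice points is Σ gcd(|Δx|,|Δy|) = gcd(11,20) + gcd(27,4) + gcd(38,24) = 1+1+2 = 4.
Pick's theorem gives I = A − B/2 + 1 = 248 − 4/2 + 1 = 247.

247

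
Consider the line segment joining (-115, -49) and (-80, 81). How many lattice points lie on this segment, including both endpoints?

6

The number of lattice points on a segment between lattice points is gcd(|Δx|,|Δy|) + 1 = gcd(35,130) + 1 = 5 + 1 = 6.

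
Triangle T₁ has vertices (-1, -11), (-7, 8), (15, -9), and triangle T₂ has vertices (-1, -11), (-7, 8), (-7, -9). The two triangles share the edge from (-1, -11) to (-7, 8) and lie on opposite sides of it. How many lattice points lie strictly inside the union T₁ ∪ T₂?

199

The union is the simple quadrilateral with vertices (-1, -11), (15, -9), (-7, 8), (-7, -9) in order.
The shoelace formula gives twice the area as |((-1)·(-9) − 15·(-11)) + (15·8 − (-7)·(-9)) + ((-7)·(-9) − (-7)·8) + ((-7)·(-11) − (-1)·(-9))| = 418, so the area is 209.
Summing gcd(|Δx|,|Δy|) over the edges gives the boundary count: gcd(16,2) + gcd(22,17) + gcd(0,17) + gcd(6,2) = 2+1+17+2 = 22.
By Pick's theorem I = A − B/2 + 1 = 209 − 22/2 + 1 = 199.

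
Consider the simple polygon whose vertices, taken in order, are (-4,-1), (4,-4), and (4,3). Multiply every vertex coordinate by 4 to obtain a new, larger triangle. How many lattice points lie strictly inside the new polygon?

425

Using the shoelace formula, 2A = |((-4)·(-4) − 4·(-1)) + (4·3 − 4·(-4)) + (4·(-1) − (-4)·3)| = 56, so the area is 28.
Along each edge there are gcd(|Δx|,|Δy|)+1 lattice points, so counting each shared vertex once the boundary has gcd(8,3) + gcd(0,7) + gcd(8,4) = 1+7+4 = 12.
Scaling by 4 multiplies the area by 4² = 16 (so the new area is 448) and multiplies the boundary lattice-point count by 4, giving 48.
By Pick's theorem, the interior count of the dilated polygon is 448 − 48/2 + 1 = 425.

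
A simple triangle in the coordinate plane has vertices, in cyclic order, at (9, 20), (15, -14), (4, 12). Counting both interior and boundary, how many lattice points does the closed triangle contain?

Using the shoelace formula, 2A = |[9·(-14) − 15·20] + [15·12 − 4·(-14)] + [4·20 − 9·12]| = 218, so the area is 109.
Along each edge there are gcd(|Δx|,|Δy|)+1 lattice points, so counting each shared vertex once the boundary has gcd(6,34) + gcd(11,26) + gcd(5,8) = 2+1+1 = 4.
Pick's theorem gives I = A − B/2 + 1 = 109 − 4/2 + 1 = 108, so the closed region contains I + B = 108 + 4 = 112 lattice points.

112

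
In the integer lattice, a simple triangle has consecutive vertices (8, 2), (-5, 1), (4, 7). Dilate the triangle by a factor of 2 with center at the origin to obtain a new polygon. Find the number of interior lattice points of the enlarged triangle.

134

The shoelace formula gives twice the area as |(8·1 − (-5)·2) + ((-5)·7 − 4·1) + (4·2 − 8·7)| = 69, so the area is 69/2.
The number of boundary lattice points is Σ gcd(|Δx|,|Δy|) = gcd(13,1) + gcd(9,6) + gcd(4,5) = 1+3+1 = 5.
Scaling by 2 multiplies the area by 2² = 4 (so the new area is 138) and multiplies the boundary lattice-point count by 2, giving 10.
By Pick's theorem, the interior count of the dilated polygon is 138 − 10/2 + 1 = 134.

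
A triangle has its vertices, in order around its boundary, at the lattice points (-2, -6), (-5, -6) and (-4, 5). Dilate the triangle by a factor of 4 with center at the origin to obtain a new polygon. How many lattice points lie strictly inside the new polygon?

255

Using the shoelace formula, 2A = |[(-2)·(-6) − (-5)·(-6)] + [(-5)·5 − (-4)·(-6)] + [(-4)·(-6) − (-2)·5]| = 33, so the area is 33/2.
Along each edge there are gcd(|Δx|,|Δy|)+1 lattice points, so counting each shared vertex once the boundary has gcd(3,0) + gcd(1,11) + gcd(2,11) = 3+1+1 = 5.
Scaling by 4 multiplies the area by 4² = 16 (so the new area is 264) and multiplies the boundary lattice-point count by 4, giving 20.
By Pick's theorem, the interior count of the dilated polygon is 264 − 20/2 + 1 = 255.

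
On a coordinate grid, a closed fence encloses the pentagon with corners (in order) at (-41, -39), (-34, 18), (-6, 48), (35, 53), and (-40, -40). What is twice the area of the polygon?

4946

By the shoelace formula, twice the signed area is |((-41)·18 − (-34)·(-39)) + ((-34)·48 − (-6)·18) + ((-6)·53 − 35·48) + (35·(-40) − (-40)·53) + ((-40)·(-39) − (-41)·(-40))| = 4946, so the area is 2473.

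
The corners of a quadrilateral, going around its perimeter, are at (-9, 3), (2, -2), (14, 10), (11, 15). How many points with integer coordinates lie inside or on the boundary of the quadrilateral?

174

By the shoelace formula, twice the signed area is |((-9)·(-2) − 2·3) + (2·10 − 14·(-2)) + (14·15 − 11·10) + (11·3 − (-9)·15)| = 328, so the area is 164.
The number of boundary lattice points is Σ gcd(|Δx|,|Δy|) = gcd(11,5) + gcd(12,12) + gcd(3,5) + gcd(20,12) = 1+12+1+4 = 18.
Pick's theorem gives I = A − B/2 + 1 = 164 − 18/2 + 1 = 156, so the closed region contains I + B = 156 + 18 = 174 lattice points.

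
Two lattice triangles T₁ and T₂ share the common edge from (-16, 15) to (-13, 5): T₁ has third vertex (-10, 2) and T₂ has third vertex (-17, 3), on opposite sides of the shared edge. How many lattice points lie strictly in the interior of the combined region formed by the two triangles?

The union is the simple quadrilateral with vertices (-16, 15), (-10, 2), (-13, 5), (-17, 3) in order.
The shoelace formula gives twice the area as |[(-16)·2 − (-10)·15] + [(-10)·5 − (-13)·2] + [(-13)·3 − (-17)·5] + [(-17)·15 − (-16)·3]| = 67, so the area is 67/2.
Summing gcd(|Δx|,|Δy|) over the edges gives the boundary count: gcd(6,13) + gcd(3,3) + gcd(4,2) + gcd(1,12) = 1+3+2+1 = 7.
By Pick's theorem I = A − B/2 + 1 = 67/2 − 7/2 + 1 = 31.

31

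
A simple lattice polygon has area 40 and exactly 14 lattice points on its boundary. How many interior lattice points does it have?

34

From Pick's theorem, I = A − B/2 + 1 = 40 − 14/2 + 1 = 34.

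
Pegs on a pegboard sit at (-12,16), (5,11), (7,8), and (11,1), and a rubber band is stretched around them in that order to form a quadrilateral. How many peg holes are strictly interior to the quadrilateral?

70

The shoelace formula gives twice the area as |((-12)·11 − 5·16) + (5·8 − 7·11) + (7·1 − 11·8) + (11·16 − (-12)·1)| = 142, so the area is 71.
The number of boundary lattice points is Σ gcd(|Δx|,|Δy|) = gcd(17,5) + gcd(2,3) + gcd(4,7) + gcd(23,15) = 1+1+1+1 = 4.
By Pick's theorem A = I + B/2 − 1, so I = 71 − 4/2 + 1 = 70.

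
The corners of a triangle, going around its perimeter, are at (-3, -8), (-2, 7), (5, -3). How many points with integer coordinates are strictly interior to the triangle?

57

Using the shoelace formula, 2A = |[(-3)·7 − (-2)·(-8)] + [(-2)·(-3) − 5·7] + [5·(-8) − (-3)·(-3)]| = 115, so the area is 57.5.
Summing gcd(|Δx|,|Δy|) over the edges gives the boundary count: gcd(1,15) + gcd(7,10) + gcd(8,5) = 1+1+1 = 3.
By Pick's theorem A = I + B/2 − 1, so I = 57.5 − 3/2 + 1 = 57.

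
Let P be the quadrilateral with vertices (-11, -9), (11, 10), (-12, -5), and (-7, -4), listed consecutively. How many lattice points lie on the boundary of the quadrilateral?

The number of boundary lattice points is Σ gcd(|Δx|,|Δy|) = gcd(22,19) + gcd(23,15) + gcd(5,1) + gcd(4,5) = 1+1+1+1 = 4.

4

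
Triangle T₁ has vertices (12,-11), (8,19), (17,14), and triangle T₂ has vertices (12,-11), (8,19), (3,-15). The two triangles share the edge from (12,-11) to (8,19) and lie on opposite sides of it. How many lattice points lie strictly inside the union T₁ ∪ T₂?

265

The union is the simple quadrilateral with vertices (12,-11), (17,14), (8,19), (3,-15) in order.
Using the shoelace formula, 2A = |[12·14 − 17·(-11)] + [17·19 − 8·14] + [8·(-15) − 3·19] + [3·(-11) − 12·(-15)]| = 536, so the area is 268.
Along each edge there are gcd(|Δx|,|Δy|)+1 lattice points, so counting each shared vertex once the boundary has gcd(5,25) + gcd(9,5) + gcd(5,34) + gcd(9,4) = 5+1+1+1 = 8.
By Pick's theorem I = A − B/2 + 1 = 268 − 8/2 + 1 = 265.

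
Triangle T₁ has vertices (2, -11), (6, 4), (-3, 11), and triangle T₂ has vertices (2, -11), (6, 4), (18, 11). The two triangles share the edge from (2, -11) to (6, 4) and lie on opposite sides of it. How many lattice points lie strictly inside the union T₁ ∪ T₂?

The union is the simple quadrilateral with vertices (2, -11), (-3, 11), (6, 4), (18, 11) in order.
Using the shoelace formula, 2A = |(2·11 − (-3)·(-11)) + ((-3)·4 − 6·11) + (6·11 − 18·4) + (18·(-11) − 2·11)| = 315, so the area is 315/2.
Summing gcd(|Δx|,|Δy|) over the edges gives the boundary count: gcd(5,22) + gcd(9,7) + gcd(12,7) + gcd(16,22) = 1+1+1+2 = 5.
By Pick's theorem I = A − B/2 + 1 = 315/2 − 5/2 + 1 = 156.

156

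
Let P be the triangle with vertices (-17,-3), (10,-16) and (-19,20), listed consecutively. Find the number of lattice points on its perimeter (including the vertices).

3

Along each edge there are gcd(|Δx|,|Δy|)+1 lattice points, so counting each shared vertex once the boundary has gcd(27,13) + gcd(29,36) + gcd(2,23) = 1+1+1 = 3.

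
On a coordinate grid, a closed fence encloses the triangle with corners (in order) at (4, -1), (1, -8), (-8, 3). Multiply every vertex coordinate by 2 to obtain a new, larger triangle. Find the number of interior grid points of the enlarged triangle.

187

Using the shoelace formula, 2A = |(4·(-8) − 1·(-1)) + (1·3 − (-8)·(-8)) + ((-8)·(-1) − 4·3)| = 96, so the area is 48.
Summing gcd(|Δx|,|Δy|) over the edges gives the boundary count: gcd(3,7) + gcd(9,11) + gcd(12,4) = 1+1+4 = 6.
Scaling by 2 multiplies the area by 2² = 4 (so the new area is 192) and multiplies the boundary lattice-point count by 2, giving 12.
By Pick's theorem, the interior count of the dilated polygon is 192 − 12/2 + 1 = 187.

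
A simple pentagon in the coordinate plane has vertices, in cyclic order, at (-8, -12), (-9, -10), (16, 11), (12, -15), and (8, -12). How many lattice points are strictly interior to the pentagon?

The shoelace formula gives twice the area as |[(-8)·(-10) − (-9)·(-12)] + [(-9)·11 − 16·(-10)] + [16·(-15) − 12·11] + [12·(-12) − 8·(-15)] + [8·(-12) − (-8)·(-12)]| = 555, so the area is 555/2.
Summing gcd(|Δx|,|Δy|) over the edges gives the boundary count: gcd(1,2) + gcd(25,21) + gcd(4,26) + gcd(4,3) + gcd(16,0) = 1+1+2+1+16 = 21.
By Pick's theorem A = I + B/2 − 1, so I = 555/2 − 21/2 + 1 = 268.

268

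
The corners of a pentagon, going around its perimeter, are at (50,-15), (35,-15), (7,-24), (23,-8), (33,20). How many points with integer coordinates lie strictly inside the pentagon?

601

Using the shoelace formula, 2A = |[50·(-15) − 35·(-15)] + [35·(-24) − 7·(-15)] + [7·(-8) − 23·(-24)] + [23·20 − 33·(-8)] + [33·(-15) − 50·20]| = 1235, so the area is 617.5.
Summing gcd(|Δx|,|Δy|) over the edges gives the boundary count: gcd(15,0) + gcd(28,9) + gcd(16,16) + gcd(10,28) + gcd(17,35) = 15+1+16+2+1 = 35.
By Pick's theorem A = I + B/2 − 1, so I = 617.5 − 35/2 + 1 = 601.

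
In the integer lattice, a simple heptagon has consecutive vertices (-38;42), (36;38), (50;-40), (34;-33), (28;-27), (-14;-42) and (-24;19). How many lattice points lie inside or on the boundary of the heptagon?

4856

By the shoelace formula, twice the signed area is |((-38)·38 − 36·42) + (36·(-40) − 50·38) + (50·(-33) − 34·(-40)) + (34·(-27) − 28·(-33)) + (28·(-42) − (-14)·(-27)) + ((-14)·19 − (-24)·(-42)) + ((-24)·42 − (-38)·19)| = 9694, so the area is 4847.
Summing gcd(|Δx|,|Δy|) over the edges gives the boundary count: gcd(74,4) + gcd(14,78) + gcd(16,7) + gcd(6,6) + gcd(42,15) + gcd(10,61) + gcd(14,23) = 2+2+1+6+3+1+1 = 16.
Pick's theorem gives I = A − B/2 + 1 = 4847 − 16/2 + 1 = 4840, so the closed region contains I + B = 4840 + 16 = 4856 lattice points.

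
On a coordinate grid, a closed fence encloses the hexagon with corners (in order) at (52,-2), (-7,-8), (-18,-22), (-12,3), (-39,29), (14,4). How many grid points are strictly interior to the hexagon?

The shoelace formula gives twice the area as |(52·(-8) − (-7)·(-2)) + ((-7)·(-22) − (-18)·(-8)) + ((-18)·3 − (-12)·(-22)) + ((-12)·29 − (-39)·3) + ((-39)·4 − 14·29) + (14·(-2) − 52·4)| = 1767, so the area is 883.5.
Along each edge there are gcd(|Δx|,|Δy|)+1 lattice points, so counting each shared vertex once the boundary has gcd(59,6) + gcd(11,14) + gcd(6,25) + gcd(27,26) + gcd(53,25) + gcd(38,6) = 1+1+1+1+1+2 = 7.
Pick's theorem gives I = A − B/2 + 1 = 883.5 − 7/2 + 1 = 881.

881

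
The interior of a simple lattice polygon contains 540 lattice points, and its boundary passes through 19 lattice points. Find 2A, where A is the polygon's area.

Pick's theorem states A = I + B/2 − 1, so A = 540 + 19/2 − 1 = 1097/2.
Hence 2A = 1097.

1097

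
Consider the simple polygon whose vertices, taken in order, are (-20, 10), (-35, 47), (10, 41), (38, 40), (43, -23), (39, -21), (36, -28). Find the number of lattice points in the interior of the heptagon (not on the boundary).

3390

The shoelace formula gives twice the area as |((-20)·47 − (-35)·10) + ((-35)·41 − 10·47) + (10·40 − 38·41) + (38·(-23) − 43·40) + (43·(-21) − 39·(-23)) + (39·(-28) − 36·(-21)) + (36·10 − (-20)·(-28))| = 6789, so the area is 3394.5.
Along each edge there are gcd(|Δx|,|Δy|)+1 lattice points, so counting each shared vertex once the boundary has gcd(15,37) + gcd(45,6) + gcd(28,1) + gcd(5,63) + gcd(4,2) + gcd(3,7) + gcd(56,38) = 1+3+1+1+2+1+2 = 11.
By Pick's theorem A = I + B/2 − 1, so I = 3394.5 − 11/2 + 1 = 3390.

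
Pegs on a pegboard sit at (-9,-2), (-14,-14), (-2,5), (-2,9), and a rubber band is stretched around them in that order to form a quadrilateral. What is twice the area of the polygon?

Using the shoelace formula, 2A = |((-9)·(-14) − (-14)·(-2)) + ((-14)·5 − (-2)·(-14)) + ((-2)·9 − (-2)·5) + ((-2)·(-2) − (-9)·9)| = 77, so the area is 38.5.

77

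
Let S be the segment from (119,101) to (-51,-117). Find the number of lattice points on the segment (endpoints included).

The number of lattice points on a segment between lattice points is gcd(|Δx|,|Δy|) + 1 = gcd(170,218) + 1 = 2 + 1 = 3.

3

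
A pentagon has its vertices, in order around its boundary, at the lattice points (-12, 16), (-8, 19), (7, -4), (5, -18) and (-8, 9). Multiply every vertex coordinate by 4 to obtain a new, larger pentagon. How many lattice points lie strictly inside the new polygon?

3397

The shoelace formula gives twice the area as |[(-12)·19 − (-8)·16] + [(-8)·(-4) − 7·19] + [7·(-18) − 5·(-4)] + [5·9 − (-8)·(-18)] + [(-8)·16 − (-12)·9]| = 426, so the area is 213.
Along each edge there are gcd(|Δx|,|Δy|)+1 lattice points, so counting each shared vertex once the boundary has gcd(4,3) + gcd(15,23) + gcd(2,14) + gcd(13,27) + gcd(4,7) = 1+1+2+1+1 = 6.
Scaling by 4 multiplies the area by 4² = 16 (so the new area is 3408) and multiplies the boundary lattice-point count by 4, giving 24.
By Pick's theorem, the interior count of the dilated polygon is 3408 − 24/2 + 1 = 3397.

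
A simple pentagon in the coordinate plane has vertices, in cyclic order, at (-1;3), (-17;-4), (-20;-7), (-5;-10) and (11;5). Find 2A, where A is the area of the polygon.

382

By the shoelace formula, twice the signed area is |[(-1)·(-4) − (-17)·3] + [(-17)·(-7) − (-20)·(-4)] + [(-20)·(-10) − (-5)·(-7)] + [(-5)·5 − 11·(-10)] + [11·3 − (-1)·5]| = 382, so the area is 191.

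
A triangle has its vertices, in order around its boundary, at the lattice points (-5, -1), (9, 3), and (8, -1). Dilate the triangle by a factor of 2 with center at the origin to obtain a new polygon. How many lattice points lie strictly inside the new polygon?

The shoelace formula gives twice the area as |((-5)·3 − 9·(-1)) + (9·(-1) − 8·3) + (8·(-1) − (-5)·(-1))| = 52, so the area is 26.
The number of boundary lattice points is Σ gcd(|Δx|,|Δy|) = gcd(14,4) + gcd(1,4) + gcd(13,0) = 2+1+13 = 16.
Scaling by 2 multiplies the area by 2² = 4 (so the new area is 104) and multiplies the boundary lattice-point count by 2, giving 32.
By Pick's theorem, the interior count of the dilated polygon is 104 − 32/2 + 1 = 89.

89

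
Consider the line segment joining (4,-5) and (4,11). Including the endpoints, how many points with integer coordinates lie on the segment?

The number of lattice points on a segment between lattice points is gcd(|Δx|,|Δy|) + 1 = gcd(0,16) + 1 = 16 + 1 = 17.

17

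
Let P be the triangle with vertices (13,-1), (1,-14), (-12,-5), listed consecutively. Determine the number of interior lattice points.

138

The shoelace formula gives twice the area as |[13·(-14) − 1·(-1)] + [1·(-5) − (-12)·(-14)] + [(-12)·(-1) − 13·(-5)]| = 277, so the area is 277/2.
The number of boundary lattice points is Σ gcd(|Δx|,|Δy|) = gcd(12,13) + gcd(13,9) + gcd(25,4) = 1+1+1 = 3.
By Pick's theorem A = I + B/2 − 1, so I = 277/2 − 3/2 + 1 = 138.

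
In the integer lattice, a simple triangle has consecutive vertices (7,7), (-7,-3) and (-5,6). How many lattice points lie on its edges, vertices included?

The number of boundary lattice points is Σ gcd(|Δx|,|Δy|) = gcd(14,10) + gcd(2,9) + gcd(12,1) = 2+1+1 = 4.

4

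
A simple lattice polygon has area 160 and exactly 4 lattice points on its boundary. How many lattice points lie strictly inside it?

159

Pick's theorem A = I + B/2 − 1 rearranges to I = A − B/2 + 1 = 160 − 4/2 + 1 = 159.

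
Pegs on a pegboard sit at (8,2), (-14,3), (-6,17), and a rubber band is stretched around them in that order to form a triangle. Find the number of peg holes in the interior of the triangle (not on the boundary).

157

Using the shoelace formula, 2A = |[8·3 − (-14)·2] + [(-14)·17 − (-6)·3] + [(-6)·2 − 8·17]| = 316, so the area is 158.
Summing gcd(|Δx|,|Δy|) over the edges gives the boundary count: gcd(22,1) + gcd(8,14) + gcd(14,15) = 1+2+1 = 4.
Pick's theorem gives I = A − B/2 + 1 = 158 − 4/2 + 1 = 157.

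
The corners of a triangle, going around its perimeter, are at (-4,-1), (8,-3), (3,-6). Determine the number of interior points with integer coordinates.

The shoelace formula gives twice the area as |((-4)·(-3) − 8·(-1)) + (8·(-6) − 3·(-3)) + (3·(-1) − (-4)·(-6))| = 46, so the area is 23.
Along each edge there are gcd(|Δx|,|Δy|)+1 lattice points, so counting each shared vertex once the boundary has gcd(12,2) + gcd(5,3) + gcd(7,5) = 2+1+1 = 4.
Pick's theorem gives I = A − B/2 + 1 = 23 − 4/2 + 1 = 22.

22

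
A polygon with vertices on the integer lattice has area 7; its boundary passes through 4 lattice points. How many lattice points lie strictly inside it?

From Pick's theorem, I = A − B/2 + 1 = 7 − 4/2 + 1 = 6.

6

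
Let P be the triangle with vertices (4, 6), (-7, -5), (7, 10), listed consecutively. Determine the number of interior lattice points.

0

Using the shoelace formula, 2A = |[4·(-5) − (-7)·6] + [(-7)·10 − 7·(-5)] + [7·6 − 4·10]| = 11, so the area is 11/2.
Summing gcd(|Δx|,|Δy|) over the edges gives the boundary count: gcd(11,11) + gcd(14,15) + gcd(3,4) = 11+1+1 = 13.
Pick's theorem gives I = A − B/2 + 1 = 11/2 − 13/2 + 1 = 0.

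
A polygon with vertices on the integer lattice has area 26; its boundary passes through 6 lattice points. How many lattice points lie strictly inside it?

From Pick's theorem, I = A − B/2 + 1 = 26 − 6/2 + 1 = 24.

24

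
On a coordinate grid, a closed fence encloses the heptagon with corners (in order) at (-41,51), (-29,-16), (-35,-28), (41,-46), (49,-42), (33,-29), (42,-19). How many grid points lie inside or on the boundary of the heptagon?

3807

Using the shoelace formula, 2A = |((-41)·(-16) − (-29)·51) + ((-29)·(-28) − (-35)·(-16)) + ((-35)·(-46) − 41·(-28)) + (41·(-42) − 49·(-46)) + (49·(-29) − 33·(-42)) + (33·(-19) − 42·(-29)) + (42·51 − (-41)·(-19))| = 7596, so the area is 3798.
The number of boundary lattice points is Σ gcd(|Δx|,|Δy|) = gcd(12,67) + gcd(6,12) + gcd(76,18) + gcd(8,4) + gcd(16,13) + gcd(9,10) + gcd(83,70) = 1+6+2+4+1+1+1 = 16.
Pick's theorem gives I = A − B/2 + 1 = 3798 − 16/2 + 1 = 3791, so the closed region contains I + B = 3791 + 16 = 3807 lattice points.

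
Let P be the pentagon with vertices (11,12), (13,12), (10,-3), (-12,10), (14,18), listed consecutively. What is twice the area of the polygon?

505

Using the shoelace formula, 2A = |[11·12 − 13·12] + [13·(-3) − 10·12] + [10·10 − (-12)·(-3)] + [(-12)·18 − 14·10] + [14·12 − 11·18]| = 505, so the area is 505/2.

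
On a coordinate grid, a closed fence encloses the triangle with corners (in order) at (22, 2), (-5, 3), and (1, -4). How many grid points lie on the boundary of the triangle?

5

Along each edge there are gcd(|Δx|,|Δy|)+1 lattice points, so counting each shared vertex once the boundary has gcd(27,1) + gcd(6,7) + gcd(21,6) = 1+1+3 = 5.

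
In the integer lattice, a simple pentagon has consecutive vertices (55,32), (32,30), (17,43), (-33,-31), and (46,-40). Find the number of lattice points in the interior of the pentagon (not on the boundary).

4395

By the shoelace formula, twice the signed area is |[55·30 − 32·32] + [32·43 − 17·30] + [17·(-31) − (-33)·43] + [(-33)·(-40) − 46·(-31)] + [46·32 − 55·(-40)]| = 8802, so the area is 4401.
The number of boundary lattice points is Σ gcd(|Δx|,|Δy|) = gcd(23,2) + gcd(15,13) + gcd(50,74) + gcd(79,9) + gcd(9,72) = 1+1+2+1+9 = 14.
Pick's theorem gives I = A − B/2 + 1 = 4401 − 14/2 + 1 = 4395.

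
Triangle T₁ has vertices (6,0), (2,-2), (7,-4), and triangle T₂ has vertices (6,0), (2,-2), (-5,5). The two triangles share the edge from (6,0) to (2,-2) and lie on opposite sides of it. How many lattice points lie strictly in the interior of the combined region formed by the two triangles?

The union is the simple quadrilateral with vertices (6,0), (7,-4), (2,-2), (-5,5) in order.
By the shoelace formula, twice the signed area is |[6·(-4) − 7·0] + [7·(-2) − 2·(-4)] + [2·5 − (-5)·(-2)] + [(-5)·0 − 6·5]| = 60, so the area is 30.
Summing gcd(|Δx|,|Δy|) over the edges gives the boundary count: gcd(1,4) + gcd(5,2) + gcd(7,7) + gcd(11,5) = 1+1+7+1 = 10.
By Pick's theorem I = A − B/2 + 1 = 30 − 10/2 + 1 = 26.

26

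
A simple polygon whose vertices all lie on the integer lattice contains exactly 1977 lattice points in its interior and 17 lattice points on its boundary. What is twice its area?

3969

Pick's theorem states A = I + B/2 − 1, so A = 1977 + 17/2 − 1 = 3969/2.
Hence 2A = 3969.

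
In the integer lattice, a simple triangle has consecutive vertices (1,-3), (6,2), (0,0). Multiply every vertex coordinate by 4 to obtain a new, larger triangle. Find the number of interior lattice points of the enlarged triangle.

The shoelace formula gives twice the area as |[1·2 − 6·(-3)] + [6·0 − 0·2] + [0·(-3) − 1·0]| = 20, so the area is 10.
Along each edge there are gcd(|Δx|,|Δy|)+1 lattice points, so counting each shared vertex once the boundary has gcd(5,5) + gcd(6,2) + gcd(1,3) = 5+2+1 = 8.
Scaling by 4 multiplies the area by 4² = 16 (so the new area is 160) and multiplies the boundary lattice-point count by 4, giving 32.
By Pick's theorem, the interior count of the dilated polygon is 160 − 32/2 + 1 = 145.

145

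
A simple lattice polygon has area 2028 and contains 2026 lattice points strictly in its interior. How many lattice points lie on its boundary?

6

Pick's theorem gives A = I + B/2 − 1, so B = 2(A − I + 1) = 2(2028 − 2026 + 1) = 6.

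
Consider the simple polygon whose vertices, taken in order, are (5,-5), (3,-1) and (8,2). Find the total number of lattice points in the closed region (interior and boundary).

16

The shoelace formula gives twice the area as |(5·(-1) − 3·(-5)) + (3·2 − 8·(-1)) + (8·(-5) − 5·2)| = 26, so the area is 13.
The number of boundary lattice points is Σ gcd(|Δx|,|Δy|) = gcd(2,4) + gcd(5,3) + gcd(3,7) = 2+1+1 = 4.
Pick's theorem gives I = A − B/2 + 1 = 13 − 4/2 + 1 = 12, so the closed region contains I + B = 12 + 4 = 16 lattice points.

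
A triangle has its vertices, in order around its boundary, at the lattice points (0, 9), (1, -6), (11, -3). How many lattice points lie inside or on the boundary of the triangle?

79

Using the shoelace formula, 2A = |(0·(-6) − 1·9) + (1·(-3) − 11·(-6)) + (11·9 − 0·(-3))| = 153, so the area is 153/2.
Along each edge there are gcd(|Δx|,|Δy|)+1 lattice points, so counting each shared vertex once the boundary has gcd(1,15) + gcd(10,3) + gcd(11,12) = 1+1+1 = 3.
Pick's theorem gives I = A − B/2 + 1 = 153/2 − 3/2 + 1 = 76, so the closed region contains I + B = 76 + 3 = 79 lattice points.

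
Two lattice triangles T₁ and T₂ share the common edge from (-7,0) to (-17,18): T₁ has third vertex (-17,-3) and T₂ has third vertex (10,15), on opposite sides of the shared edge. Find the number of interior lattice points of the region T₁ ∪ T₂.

The union is the simple quadrilateral with vertices (-7,0), (-17,-3), (-17,18), (10,15) in order.
Using the shoelace formula, 2A = |((-7)·(-3) − (-17)·0) + ((-17)·18 − (-17)·(-3)) + ((-17)·15 − 10·18) + (10·0 − (-7)·15)| = 666, so the area is 333.
Along each edge there are gcd(|Δx|,|Δy|)+1 lattice points, so counting each shared vertex once the boundary has gcd(10,3) + gcd(0,21) + gcd(27,3) + gcd(17,15) = 1+21+3+1 = 26.
By Pick's theorem I = A − B/2 + 1 = 333 − 26/2 + 1 = 321.

321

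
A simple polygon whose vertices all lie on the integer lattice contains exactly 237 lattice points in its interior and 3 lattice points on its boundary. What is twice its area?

475

By Pick's theorem, A = I + B/2 − 1 = 237 + 3/2 − 1 = 475/2.
Hence 2A = 475.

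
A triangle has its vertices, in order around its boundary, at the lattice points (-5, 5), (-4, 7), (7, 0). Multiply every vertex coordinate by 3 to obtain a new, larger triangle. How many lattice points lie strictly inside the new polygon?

Using the shoelace formula, 2A = |[(-5)·7 − (-4)·5] + [(-4)·0 − 7·7] + [7·5 − (-5)·0]| = 29, so the area is 14.5.
Along each edge there are gcd(|Δx|,|Δy|)+1 lattice points, so counting each shared vertex once the boundary has gcd(1,2) + gcd(11,7) + gcd(12,5) = 1+1+1 = 3.
Scaling by 3 multiplies the area by 3² = 9 (so the new area is 261/2) and multiplies the boundary lattice-point count by 3, giving 9.
By Pick's theorem, the interior count of the dilated polygon is 261/2 − 9/2 + 1 = 127.

127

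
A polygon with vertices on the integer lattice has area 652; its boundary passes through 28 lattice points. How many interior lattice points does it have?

639

From Pick's theorem, I = A − B/2 + 1 = 652 − 28/2 + 1 = 639.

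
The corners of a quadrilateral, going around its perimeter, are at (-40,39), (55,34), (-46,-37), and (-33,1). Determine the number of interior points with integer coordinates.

3242

By the shoelace formula, twice the signed area is |[(-40)·34 − 55·39] + [55·(-37) − (-46)·34] + [(-46)·1 − (-33)·(-37)] + [(-33)·39 − (-40)·1]| = 6490, so the area is 3245.
Along each edge there are gcd(|Δx|,|Δy|)+1 lattice points, so counting each shared vertex once the boundary has gcd(95,5) + gcd(101,71) + gcd(13,38) + gcd(7,38) = 5+1+1+1 = 8.
Pick's theorem gives I = A − B/2 + 1 = 3245 − 8/2 + 1 = 3242.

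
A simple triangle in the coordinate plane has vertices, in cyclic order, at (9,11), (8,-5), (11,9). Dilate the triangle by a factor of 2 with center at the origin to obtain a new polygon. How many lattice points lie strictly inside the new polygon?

By the shoelace formula, twice the signed area is |(9·(-5) − 8·11) + (8·9 − 11·(-5)) + (11·11 − 9·9)| = 34, so the area is 17.
The number of boundary lattice points is Σ gcd(|Δx|,|Δy|) = gcd(1,16) + gcd(3,14) + gcd(2,2) = 1+1+2 = 4.
Scaling by 2 multiplies the area by 2² = 4 (so the new area is 68) and multiplies the boundary lattice-point count by 2, giving 8.
By Pick's theorem, the interior count of the dilated polygon is 68 − 8/2 + 1 = 65.

65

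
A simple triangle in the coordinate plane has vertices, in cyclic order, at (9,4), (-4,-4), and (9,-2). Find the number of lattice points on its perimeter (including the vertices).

8

The number of boundary lattice points is Σ gcd(|Δx|,|Δy|) = gcd(13,8) + gcd(13,2) + gcd(0,6) = 1+1+6 = 8.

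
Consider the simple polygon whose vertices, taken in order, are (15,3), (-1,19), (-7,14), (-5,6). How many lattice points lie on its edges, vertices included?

20

The number of boundary lattice points is Σ gcd(|Δx|,|Δy|) = gcd(16,16) + gcd(6,5) + gcd(2,8) + gcd(20,3) = 16+1+2+1 = 20.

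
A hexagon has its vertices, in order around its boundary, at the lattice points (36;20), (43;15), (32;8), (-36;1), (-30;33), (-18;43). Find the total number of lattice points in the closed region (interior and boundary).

1954

Using the shoelace formula, 2A = |[36·15 − 43·20] + [43·8 − 32·15] + [32·1 − (-36)·8] + [(-36)·33 − (-30)·1] + [(-30)·43 − (-18)·33] + [(-18)·20 − 36·43]| = 3898, so the area is 1949.
Summing gcd(|Δx|,|Δy|) over the edges gives the boundary count: gcd(7,5) + gcd(11,7) + gcd(68,7) + gcd(6,32) + gcd(12,10) + gcd(54,23) = 1+1+1+2+2+1 = 8.
Pick's theorem gives I = A − B/2 + 1 = 1949 − 8/2 + 1 = 1946, so the closed region contains I + B = 1946 + 8 = 1954 lattice points.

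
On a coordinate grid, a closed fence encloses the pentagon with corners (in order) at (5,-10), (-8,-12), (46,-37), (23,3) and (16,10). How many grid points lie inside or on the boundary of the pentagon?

841

The shoelace formula gives twice the area as |(5·(-12) − (-8)·(-10)) + ((-8)·(-37) − 46·(-12)) + (46·3 − 23·(-37)) + (23·10 − 16·3) + (16·(-10) − 5·10)| = 1669, so the area is 834.5.
Along each edge there are gcd(|Δx|,|Δy|)+1 lattice points, so counting each shared vertex once the boundary has gcd(13,2) + gcd(54,25) + gcd(23,40) + gcd(7,7) + gcd(11,20) = 1+1+1+7+1 = 11.
Pick's theorem gives I = A − B/2 + 1 = 834.5 − 11/2 + 1 = 830, so the closed region contains I + B = 830 + 11 = 841 lattice points.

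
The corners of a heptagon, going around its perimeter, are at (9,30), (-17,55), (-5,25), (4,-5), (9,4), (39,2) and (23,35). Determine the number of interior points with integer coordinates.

Using the shoelace formula, 2A = |(9·55 − (-17)·30) + ((-17)·25 − (-5)·55) + ((-5)·(-5) − 4·25) + (4·4 − 9·(-5)) + (9·2 − 39·4) + (39·35 − 23·2) + (23·30 − 9·35)| = 2397, so the area is 2397/2.
Along each edge there are gcd(|Δx|,|Δy|)+1 lattice points, so counting each shared vertex once the boundary has gcd(26,25) + gcd(12,30) + gcd(9,30) + gcd(5,9) + gcd(30,2) + gcd(16,33) + gcd(14,5) = 1+6+3+1+2+1+1 = 15.
Pick's theorem gives I = A − B/2 + 1 = 2397/2 − 15/2 + 1 = 1192.

1192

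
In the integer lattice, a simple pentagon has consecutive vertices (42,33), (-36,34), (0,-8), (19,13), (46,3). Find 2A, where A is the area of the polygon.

3907

The shoelace formula gives twice the area as |[42·34 − (-36)·33] + [(-36)·(-8) − 0·34] + [0·13 − 19·(-8)] + [19·3 − 46·13] + [46·33 − 42·3]| = 3907, so the area is 3907/2.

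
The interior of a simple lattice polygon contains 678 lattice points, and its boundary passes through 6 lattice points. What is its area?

By Pick's theorem, A = I + B/2 − 1 = 678 + 6/2 − 1 = 680.

680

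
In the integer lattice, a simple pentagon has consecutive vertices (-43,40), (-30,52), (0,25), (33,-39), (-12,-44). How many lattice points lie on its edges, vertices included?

11

Along each edge there are gcd(|Δx|,|Δy|)+1 lattice points, so counting each shared vertex once the boundary has gcd(13,12) + gcd(30,27) + gcd(33,64) + gcd(45,5) + gcd(31,84) = 1+3+1+5+1 = 11.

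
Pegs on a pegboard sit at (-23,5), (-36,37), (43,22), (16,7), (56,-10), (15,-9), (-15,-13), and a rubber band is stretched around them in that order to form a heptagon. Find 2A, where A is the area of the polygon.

4715

The shoelace formula gives twice the area as |((-23)·37 − (-36)·5) + ((-36)·22 − 43·37) + (43·7 − 16·22) + (16·(-10) − 56·7) + (56·(-9) − 15·(-10)) + (15·(-13) − (-15)·(-9)) + ((-15)·5 − (-23)·(-13))| = 4715, so the area is 2357.5.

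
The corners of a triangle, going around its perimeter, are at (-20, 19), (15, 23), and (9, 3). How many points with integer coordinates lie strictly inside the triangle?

337

By the shoelace formula, twice the signed area is |[(-20)·23 − 15·19] + [15·3 − 9·23] + [9·19 − (-20)·3]| = 676, so the area is 338.
The number of boundary lattice points is Σ gcd(|Δx|,|Δy|) = gcd(35,4) + gcd(6,20) + gcd(29,16) = 1+2+1 = 4.
Pick's theorem gives I = A − B/2 + 1 = 338 − 4/2 + 1 = 337.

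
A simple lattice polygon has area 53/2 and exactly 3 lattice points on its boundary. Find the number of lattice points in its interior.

Pick's theorem A = I + B/2 − 1 rearranges to I = A − B/2 + 1 = 53/2 − 3/2 + 1 = 26.

26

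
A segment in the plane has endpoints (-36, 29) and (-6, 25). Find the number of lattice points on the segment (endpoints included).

The number of lattice points on a segment between lattice points is gcd(|Δx|,|Δy|) + 1 = gcd(30,4) + 1 = 2 + 1 = 3.

3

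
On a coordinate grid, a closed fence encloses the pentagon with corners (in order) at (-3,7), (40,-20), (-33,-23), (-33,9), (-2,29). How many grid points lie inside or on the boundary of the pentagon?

1880

By the shoelace formula, twice the signed area is |((-3)·(-20) − 40·7) + (40·(-23) − (-33)·(-20)) + ((-33)·9 − (-33)·(-23)) + ((-33)·29 − (-2)·9) + ((-2)·7 − (-3)·29)| = 3722, so the area is 1861.
The number of boundary lattice points is Σ gcd(|Δx|,|Δy|) = gcd(43,27) + gcd(73,3) + gcd(0,32) + gcd(31,20) + gcd(1,22) = 1+1+32+1+1 = 36.
Pick's theorem gives I = A − B/2 + 1 = 1861 − 36/2 + 1 = 1844, so the closed region contains I + B = 1844 + 36 = 1880 lattice points.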